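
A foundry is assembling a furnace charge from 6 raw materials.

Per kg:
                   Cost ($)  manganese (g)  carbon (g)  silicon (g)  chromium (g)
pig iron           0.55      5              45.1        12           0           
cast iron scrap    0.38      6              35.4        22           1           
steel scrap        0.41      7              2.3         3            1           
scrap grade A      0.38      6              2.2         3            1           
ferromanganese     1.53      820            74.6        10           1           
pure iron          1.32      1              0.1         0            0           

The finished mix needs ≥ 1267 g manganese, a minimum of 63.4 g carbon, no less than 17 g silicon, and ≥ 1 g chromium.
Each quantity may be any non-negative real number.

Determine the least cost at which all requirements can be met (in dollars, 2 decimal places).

$2.39

Let x1 = kg of pig iron, x2 = kg of cast iron scrap, x3 = kg of steel scrap, x4 = kg of scrap grade A, x5 = kg of ferromanganese, x6 = kg of pure iron.
min 0.55x1 + 0.38x2 + 0.41x3 + 0.38x4 + 1.53x5 + 1.32x6 with:
  5x1 + 6x2 + 7x3 + 6x4 + 820x5 + 1x6 ≥ 1267   (manganese)
  45.1x1 + 35.4x2 + 2.3x3 + 2.2x4 + 74.6x5 + 0.1x6 ≥ 63.4   (carbon)
  12x1 + 22x2 + 3x3 + 3x4 + 10x5 ≥ 17   (silicon)
  1x2 + 1x3 + 1x4 + 1x5 ≥ 1   (chromium)
  x1, x2, x3, x4, x5, x6 ≥ 0.
The cheapest feasible vertex uses only cast iron scrap, ferromanganese; pig iron, steel scrap, scrap grade A, pure iron are not used. There the manganese and silicon constraints are tight.
Solving gives x2 = 0.07063, x5 = 1.545.
Hence cost = 0.38·0.07063 + 1.53·1.545 = $2.3907.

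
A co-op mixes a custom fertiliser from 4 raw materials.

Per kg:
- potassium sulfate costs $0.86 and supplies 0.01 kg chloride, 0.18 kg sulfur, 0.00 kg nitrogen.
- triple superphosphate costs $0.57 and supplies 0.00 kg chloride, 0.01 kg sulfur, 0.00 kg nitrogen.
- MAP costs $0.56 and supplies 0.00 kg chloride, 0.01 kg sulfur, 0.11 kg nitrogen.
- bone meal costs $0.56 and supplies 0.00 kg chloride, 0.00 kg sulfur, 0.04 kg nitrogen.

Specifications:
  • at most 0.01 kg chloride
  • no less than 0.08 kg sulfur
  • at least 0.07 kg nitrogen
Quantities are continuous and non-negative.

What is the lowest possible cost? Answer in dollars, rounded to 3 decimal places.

Let x1 = kg of potassium sulfate, x2 = kg of triple superphosphate, x3 = kg of MAP, x4 = kg of bone meal.
Minimise 0.86x1 + 0.57x2 + 0.56x3 + 0.56x4 with:
  0.01x1 ≤ 0.01   (chloride)
  0.18x1 + 0.01x2 + 0.01x3 ≥ 0.08   (sulfur)
  0.11x3 + 0.04x4 ≥ 0.07   (nitrogen)
  x1, x2, x3, x4 ≥ 0.
The minimum-cost mix takes nothing from triple superphosphate, bone meal — only potassium sulfate, MAP. There the sulfur and nitrogen constraints are tight.
Optimal quantities: potassium sulfate = 0.4091 kg, MAP = 0.6364 kg.
Hence cost = 0.86·0.4091 + 0.56·0.6364 = $0.70821.

$0.708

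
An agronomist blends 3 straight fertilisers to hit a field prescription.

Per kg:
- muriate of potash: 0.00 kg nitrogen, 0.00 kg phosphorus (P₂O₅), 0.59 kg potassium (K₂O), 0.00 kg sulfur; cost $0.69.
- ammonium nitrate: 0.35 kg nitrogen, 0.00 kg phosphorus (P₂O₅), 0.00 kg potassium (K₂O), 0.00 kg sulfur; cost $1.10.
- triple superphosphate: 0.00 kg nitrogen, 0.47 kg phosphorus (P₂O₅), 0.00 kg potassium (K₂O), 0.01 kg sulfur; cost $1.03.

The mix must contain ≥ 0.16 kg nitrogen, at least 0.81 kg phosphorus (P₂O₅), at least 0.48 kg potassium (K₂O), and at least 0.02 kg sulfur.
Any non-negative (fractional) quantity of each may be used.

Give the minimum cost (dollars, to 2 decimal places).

This is a linear program. Let x1 = kg of muriate of potash, x2 = kg of ammonium nitrate, x3 = kg of triple superphosphate.
min 0.69x1 + 1.1x2 + 1.03x3 subject to:
  0.35x2 ≥ 0.16   (nitrogen)
  0.47x3 ≥ 0.81   (phosphorus (P₂O₅))
  0.59x1 ≥ 0.48   (potassium (K₂O))
  0.01x3 ≥ 0.02   (sulfur)
  x1, x2, x3 ≥ 0.
All 3 inputs are positive at the optimum. Binding constraints: nitrogen, potassium (K₂O), sulfur.
So muriate of potash = 0.8136 kg, ammonium nitrate = 0.4571 kg, triple superphosphate = 2 kg.
Total cost: 0.69·0.8136 + 1.1·0.4571 + 1.03·2 = 3.1242.

$3.12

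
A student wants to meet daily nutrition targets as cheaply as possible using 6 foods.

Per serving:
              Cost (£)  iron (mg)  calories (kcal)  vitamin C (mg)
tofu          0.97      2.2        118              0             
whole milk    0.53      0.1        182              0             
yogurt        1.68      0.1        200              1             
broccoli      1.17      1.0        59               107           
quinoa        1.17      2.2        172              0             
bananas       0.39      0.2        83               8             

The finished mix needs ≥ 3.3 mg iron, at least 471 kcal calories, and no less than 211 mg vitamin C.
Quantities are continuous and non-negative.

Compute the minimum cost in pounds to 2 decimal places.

Let x1 = servings of tofu, x2 = servings of whole milk, x3 = servings of yogurt, x4 = servings of broccoli, x5 = servings of quinoa, x6 = servings of bananas.
Minimise 0.97x1 + 0.53x2 + 1.68x3 + 1.17x4 + 1.17x5 + 0.39x6 subject to:
  2.2x1 + 0.1x2 + 0.1x3 + 1x4 + 2.2x5 + 0.2x6 ≥ 3.3   (iron)
  118x1 + 182x2 + 200x3 + 59x4 + 172x5 + 83x6 ≥ 471   (calories)
  1x3 + 107x4 + 8x6 ≥ 211   (vitamin C)
  x1, x2, x3, x4, x5, x6 ≥ 0.
The optimal basis is {tofu, whole milk, broccoli}; yogurt, quinoa, bananas drop out. There the iron, calories, vitamin C constraints are tight.
Optimal quantities: tofu = 0.5307 servings, whole milk = 1.605 servings, broccoli = 1.972 servings.
Hence cost = 0.97·0.5307 + 0.53·1.605 + 1.17·1.972 = £3.6727.

£3.67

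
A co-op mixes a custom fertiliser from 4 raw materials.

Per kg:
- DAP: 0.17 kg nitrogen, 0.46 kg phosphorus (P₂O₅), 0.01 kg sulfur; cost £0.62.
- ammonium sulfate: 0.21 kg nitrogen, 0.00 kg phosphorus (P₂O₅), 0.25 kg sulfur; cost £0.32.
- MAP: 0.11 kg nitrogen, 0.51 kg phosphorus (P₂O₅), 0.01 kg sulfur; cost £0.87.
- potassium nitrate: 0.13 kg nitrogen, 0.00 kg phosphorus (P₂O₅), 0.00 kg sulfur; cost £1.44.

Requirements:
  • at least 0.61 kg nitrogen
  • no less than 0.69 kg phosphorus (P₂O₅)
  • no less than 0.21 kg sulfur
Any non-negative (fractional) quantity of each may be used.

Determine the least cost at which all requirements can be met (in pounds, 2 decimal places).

Let x1 = kg of DAP, x2 = kg of ammonium sulfate, x3 = kg of MAP, x4 = kg of potassium nitrate.
Minimise 0.62x1 + 0.32x2 + 0.87x3 + 1.44x4 s.t.:
  0.17x1 + 0.21x2 + 0.11x3 + 0.13x4 ≥ 0.61   (nitrogen)
  0.46x1 + 0.51x3 ≥ 0.69   (phosphorus (P₂O₅))
  0.01x1 + 0.25x2 + 0.01x3 ≥ 0.21   (sulfur)
  x1, x2, x3, x4 ≥ 0.
The optimal basis is {DAP, ammonium sulfate}; MAP, potassium nitrate drop out. The nitrogen and phosphorus (P₂O₅) requirements are met with equality.
Optimal quantities: DAP = 1.5 kg, ammonium sulfate = 1.69 kg.
Total cost: 0.62·1.5 + 0.32·1.69 = 1.4708.

£1.47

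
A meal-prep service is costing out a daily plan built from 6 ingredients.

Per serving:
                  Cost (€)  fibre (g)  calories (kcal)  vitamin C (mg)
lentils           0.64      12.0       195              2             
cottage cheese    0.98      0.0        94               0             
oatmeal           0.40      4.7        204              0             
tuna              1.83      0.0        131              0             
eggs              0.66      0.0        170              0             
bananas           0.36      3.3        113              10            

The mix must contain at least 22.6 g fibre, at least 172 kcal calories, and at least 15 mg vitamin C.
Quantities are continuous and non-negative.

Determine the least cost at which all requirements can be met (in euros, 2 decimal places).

€1.42

Set it up as a linear program. Let x1 = servings of lentils, x2 = servings of cottage cheese, x3 = servings of oatmeal, x4 = servings of tuna, x5 = servings of eggs, x6 = servings of bananas.
min 0.64x1 + 0.98x2 + 0.4x3 + 1.83x4 + 0.66x5 + 0.36x6 with:
  12x1 + 4.7x3 + 3.3x6 ≥ 22.6   (fibre)
  195x1 + 94x2 + 204x3 + 131x4 + 170x5 + 113x6 ≥ 172   (calories)
  2x1 + 10x6 ≥ 15   (vitamin C)
  x1, x2, x3, x4, x5, x6 ≥ 0.
The minimum-cost mix takes nothing from cottage cheese, oatmeal, tuna, eggs — only lentils, bananas. Binding constraints: fibre and vitamin C.
Optimal quantities: lentils = 1.556 servings, bananas = 1.189 servings.
Cost = 0.64·1.556 + 0.36·1.189 = 1.4239.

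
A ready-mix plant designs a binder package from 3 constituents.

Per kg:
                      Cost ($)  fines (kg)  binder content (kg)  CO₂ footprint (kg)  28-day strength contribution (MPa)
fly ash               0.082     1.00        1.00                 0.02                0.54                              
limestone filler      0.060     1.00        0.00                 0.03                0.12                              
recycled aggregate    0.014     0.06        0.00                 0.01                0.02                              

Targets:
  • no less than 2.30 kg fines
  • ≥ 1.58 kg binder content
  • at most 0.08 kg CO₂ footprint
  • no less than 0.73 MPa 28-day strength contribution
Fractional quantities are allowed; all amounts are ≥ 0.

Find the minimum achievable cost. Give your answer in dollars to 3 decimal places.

$0.173

Let x1 = kg of fly ash, x2 = kg of limestone filler, x3 = kg of recycled aggregate.
min 0.082x1 + 0.06x2 + 0.014x3 s.t.:
  1x1 + 1x2 + 0.06x3 ≥ 2.3   (fines)
  1x1 ≥ 1.58   (binder content)
  0.02x1 + 0.03x2 + 0.01x3 ≤ 0.08   (CO₂ footprint)
  0.54x1 + 0.12x2 + 0.02x3 ≥ 0.73   (28-day strength contribution)
  x1, x2, x3 ≥ 0.
The minimum-cost mix takes nothing from recycled aggregate — only fly ash, limestone filler. Binding constraints: fines and binder content.
So fly ash = 1.58 kg, limestone filler = 0.72 kg.
Total cost: 0.082·1.58 + 0.06·0.72 = 0.17276.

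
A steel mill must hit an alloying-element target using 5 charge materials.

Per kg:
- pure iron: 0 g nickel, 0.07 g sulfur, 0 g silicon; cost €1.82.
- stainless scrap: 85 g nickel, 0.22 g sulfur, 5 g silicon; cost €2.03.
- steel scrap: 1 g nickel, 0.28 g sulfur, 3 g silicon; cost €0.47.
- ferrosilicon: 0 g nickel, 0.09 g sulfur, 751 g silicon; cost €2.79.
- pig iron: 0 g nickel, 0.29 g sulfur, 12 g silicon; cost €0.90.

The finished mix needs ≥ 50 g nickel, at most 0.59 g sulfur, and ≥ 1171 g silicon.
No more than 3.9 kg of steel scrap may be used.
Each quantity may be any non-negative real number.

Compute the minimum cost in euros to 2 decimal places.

Let x1 = kg of pure iron, x2 = kg of stainless scrap, x3 = kg of steel scrap, x4 = kg of ferrosilicon, x5 = kg of pig iron.
Minimise 1.82x1 + 2.03x2 + 0.47x3 + 2.79x4 + 0.9x5 subject to:
  85x2 + 1x3 ≥ 50   (nickel)
  0.07x1 + 0.22x2 + 0.28x3 + 0.09x4 + 0.29x5 ≤ 0.59   (sulfur)
  5x2 + 3x3 + 751x4 + 12x5 ≥ 1171   (silicon)
  x3 ≤ 3.9
  x1, x2, x3, x4, x5 ≥ 0.
The minimum-cost mix takes nothing from pure iron, steel scrap, pig iron — only stainless scrap, ferrosilicon. The nickel and silicon requirements are met with equality.
Optimal quantities: stainless scrap = 0.5882 kg, ferrosilicon = 1.555 kg.
Hence cost = 2.03·0.5882 + 2.79·1.555 = €5.5325.

€5.53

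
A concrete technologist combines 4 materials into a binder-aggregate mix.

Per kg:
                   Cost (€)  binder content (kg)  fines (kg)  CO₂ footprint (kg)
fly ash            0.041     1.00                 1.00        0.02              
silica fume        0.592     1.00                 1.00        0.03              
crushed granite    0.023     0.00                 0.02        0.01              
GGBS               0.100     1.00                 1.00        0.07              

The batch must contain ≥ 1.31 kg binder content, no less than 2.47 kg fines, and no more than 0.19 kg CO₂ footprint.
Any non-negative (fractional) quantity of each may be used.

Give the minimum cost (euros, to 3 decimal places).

€0.101

Set it up as a linear program. Let x1 = kg of fly ash, x2 = kg of silica fume, x3 = kg of crushed granite, x4 = kg of GGBS.
Minimise 0.041x1 + 0.592x2 + 0.023x3 + 0.1x4 s.t.:
  1x1 + 1x2 + 1x4 ≥ 1.31   (binder content)
  1x1 + 1x2 + 0.02x3 + 1x4 ≥ 2.47   (fines)
  0.02x1 + 0.03x2 + 0.01x3 + 0.07x4 ≤ 0.19   (CO₂ footprint)
  x1, x2, x3, x4 ≥ 0.
The minimum-cost mix takes nothing from silica fume, crushed granite, GGBS — only fly ash. The fines requirement is met with equality.
Optimal quantities: fly ash = 2.47 kg.
Cost = 0.041·2.47 = 0.10127.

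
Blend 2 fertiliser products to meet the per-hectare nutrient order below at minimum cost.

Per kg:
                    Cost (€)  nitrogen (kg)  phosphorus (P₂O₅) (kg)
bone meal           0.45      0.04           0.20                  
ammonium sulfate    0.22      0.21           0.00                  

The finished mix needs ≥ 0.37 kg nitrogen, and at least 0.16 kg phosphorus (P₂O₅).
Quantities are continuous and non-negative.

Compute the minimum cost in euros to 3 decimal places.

€0.714

Let x1 = kg of bone meal, x2 = kg of ammonium sulfate.
Minimize 0.45x1 + 0.22x2 s.t.:
  0.04x1 + 0.21x2 ≥ 0.37   (nitrogen)
  0.2x1 ≥ 0.16   (phosphorus (P₂O₅))
  x1, x2 ≥ 0.
Both inputs are positive at the optimum. There the nitrogen and phosphorus (P₂O₅) constraints are tight.
Solving gives x1 = 0.8, x2 = 1.61.
Total cost: 0.45·0.8 + 0.22·1.61 = 0.71420.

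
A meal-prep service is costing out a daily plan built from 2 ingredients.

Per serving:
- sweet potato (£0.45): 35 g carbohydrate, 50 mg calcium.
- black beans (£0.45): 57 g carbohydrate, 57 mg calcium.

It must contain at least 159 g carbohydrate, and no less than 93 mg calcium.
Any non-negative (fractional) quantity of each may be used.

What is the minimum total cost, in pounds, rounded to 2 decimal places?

Set it up as a linear program. Let x1 = servings of sweet potato, x2 = servings of black beans.
min 0.45x1 + 0.45x2 with:
  35x1 + 57x2 ≥ 159   (carbohydrate)
  50x1 + 57x2 ≥ 93   (calcium)
  x1, x2 ≥ 0.
The cheapest feasible vertex uses only black beans; sweet potato is not used. There the carbohydrate constraint is tight.
Solving gives x2 = 2.789.
Hence cost = 0.45·2.789 = £1.2551.

£1.26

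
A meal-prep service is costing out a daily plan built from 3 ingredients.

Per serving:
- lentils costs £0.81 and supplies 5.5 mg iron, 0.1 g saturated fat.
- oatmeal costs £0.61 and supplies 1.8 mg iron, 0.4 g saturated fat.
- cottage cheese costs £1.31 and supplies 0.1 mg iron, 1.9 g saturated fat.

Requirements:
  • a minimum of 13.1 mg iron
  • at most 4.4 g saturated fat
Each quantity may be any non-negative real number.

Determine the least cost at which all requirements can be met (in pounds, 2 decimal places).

Let x1 = servings of lentils, x2 = servings of oatmeal, x3 = servings of cottage cheese.
Minimize 0.81x1 + 0.61x2 + 1.31x3 with:
  5.5x1 + 1.8x2 + 0.1x3 ≥ 13.1   (iron)
  0.1x1 + 0.4x2 + 1.9x3 ≤ 4.4   (saturated fat)
  x1, x2, x3 ≥ 0.
The cheapest feasible vertex uses only lentils; oatmeal, cottage cheese are not used. There the iron constraint is tight.
That vertex is x1 = 2.382.
Cost = 0.81·2.382 = 1.9294.

£1.93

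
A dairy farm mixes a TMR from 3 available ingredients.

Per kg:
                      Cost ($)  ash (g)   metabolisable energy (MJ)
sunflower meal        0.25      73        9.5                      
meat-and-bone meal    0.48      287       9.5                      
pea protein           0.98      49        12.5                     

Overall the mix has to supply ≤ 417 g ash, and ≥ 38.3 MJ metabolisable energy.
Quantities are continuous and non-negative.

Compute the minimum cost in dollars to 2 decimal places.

$1.01

This is a linear program. Let x1 = kg of sunflower meal, x2 = kg of meat-and-bone meal, x3 = kg of pea protein.
min 0.25x1 + 0.48x2 + 0.98x3 s.t.:
  73x1 + 287x2 + 49x3 ≤ 417   (ash)
  9.5x1 + 9.5x2 + 12.5x3 ≥ 38.3   (metabolisable energy)
  x1, x2, x3 ≥ 0.
The optimal basis is {sunflower meal}; meat-and-bone meal, pea protein drop out. Binding constraint: metabolisable energy.
Solving gives x1 = 4.032.
Cost = 0.25·4.032 = 1.0080.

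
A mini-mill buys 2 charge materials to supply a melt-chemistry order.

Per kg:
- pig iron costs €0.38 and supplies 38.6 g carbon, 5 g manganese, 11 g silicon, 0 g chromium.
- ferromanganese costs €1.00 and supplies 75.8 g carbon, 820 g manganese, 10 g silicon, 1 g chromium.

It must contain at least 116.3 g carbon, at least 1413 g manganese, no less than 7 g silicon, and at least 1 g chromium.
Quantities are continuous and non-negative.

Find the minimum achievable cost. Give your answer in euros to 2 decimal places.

Let x1 = kg of pig iron, x2 = kg of ferromanganese.
Minimise 0.38x1 + 1x2 s.t.:
  38.6x1 + 75.8x2 ≥ 116.3   (carbon)
  5x1 + 820x2 ≥ 1413   (manganese)
  11x1 + 10x2 ≥ 7   (silicon)
  1x2 ≥ 1   (chromium)
  x1, x2 ≥ 0.
The optimal basis is {ferromanganese}; pig iron drops out. The manganese requirement is met with equality.
Optimal quantities: ferromanganese = 1.723 kg.
Cost = 1·1.723 = 1.7230.

€1.72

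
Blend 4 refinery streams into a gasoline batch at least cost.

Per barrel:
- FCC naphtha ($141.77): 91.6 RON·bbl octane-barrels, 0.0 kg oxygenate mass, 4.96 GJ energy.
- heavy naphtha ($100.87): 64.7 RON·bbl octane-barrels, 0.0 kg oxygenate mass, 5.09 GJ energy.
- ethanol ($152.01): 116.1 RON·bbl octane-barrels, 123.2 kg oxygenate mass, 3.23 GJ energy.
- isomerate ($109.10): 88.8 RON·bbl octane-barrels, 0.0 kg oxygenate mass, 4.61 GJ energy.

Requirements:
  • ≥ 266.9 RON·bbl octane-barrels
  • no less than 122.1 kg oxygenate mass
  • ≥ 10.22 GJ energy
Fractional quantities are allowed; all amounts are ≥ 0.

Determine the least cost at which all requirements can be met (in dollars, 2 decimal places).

Let x1 = barrels of FCC naphtha, x2 = barrels of heavy naphtha, x3 = barrels of ethanol, x4 = barrels of isomerate.
Minimise 141.77x1 + 100.87x2 + 152.01x3 + 109.1x4 s.t.:
  91.6x1 + 64.7x2 + 116.1x3 + 88.8x4 ≥ 266.9   (octane-barrels)
  123.2x3 ≥ 122.1   (oxygenate mass)
  4.96x1 + 5.09x2 + 3.23x3 + 4.61x4 ≥ 10.22   (energy)
  x1, x2, x3, x4 ≥ 0.
The cheapest feasible vertex uses only ethanol, isomerate; FCC naphtha, heavy naphtha are not used. There the octane-barrels and oxygenate mass constraints are tight.
Solving gives x3 = 0.99107, x4 = 1.7099.
Objective = 152.01·0.99107 + 109.1·1.7099 = 337.2026.

$337.20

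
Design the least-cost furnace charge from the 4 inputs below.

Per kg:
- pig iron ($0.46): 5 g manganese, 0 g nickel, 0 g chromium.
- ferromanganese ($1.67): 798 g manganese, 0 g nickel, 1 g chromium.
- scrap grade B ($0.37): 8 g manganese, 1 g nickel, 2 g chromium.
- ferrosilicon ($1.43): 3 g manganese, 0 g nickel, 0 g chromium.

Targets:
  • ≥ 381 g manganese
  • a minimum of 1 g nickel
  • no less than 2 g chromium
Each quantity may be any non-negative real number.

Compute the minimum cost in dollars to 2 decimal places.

Let x1 = kg of pig iron, x2 = kg of ferromanganese, x3 = kg of scrap grade B, x4 = kg of ferrosilicon.
min 0.46x1 + 1.67x2 + 0.37x3 + 1.43x4 s.t.:
  5x1 + 798x2 + 8x3 + 3x4 ≥ 381   (manganese)
  1x3 ≥ 1   (nickel)
  1x2 + 2x3 ≥ 2   (chromium)
  x1, x2, x3, x4 ≥ 0.
The optimal basis is {ferromanganese, scrap grade B}; pig iron, ferrosilicon drop out. The manganese and nickel requirements are met with equality.
Optimal quantities: ferromanganese = 0.4674 kg, scrap grade B = 1 kg.
Objective = 1.67·0.4674 + 0.37·1 = 1.1506.

$1.15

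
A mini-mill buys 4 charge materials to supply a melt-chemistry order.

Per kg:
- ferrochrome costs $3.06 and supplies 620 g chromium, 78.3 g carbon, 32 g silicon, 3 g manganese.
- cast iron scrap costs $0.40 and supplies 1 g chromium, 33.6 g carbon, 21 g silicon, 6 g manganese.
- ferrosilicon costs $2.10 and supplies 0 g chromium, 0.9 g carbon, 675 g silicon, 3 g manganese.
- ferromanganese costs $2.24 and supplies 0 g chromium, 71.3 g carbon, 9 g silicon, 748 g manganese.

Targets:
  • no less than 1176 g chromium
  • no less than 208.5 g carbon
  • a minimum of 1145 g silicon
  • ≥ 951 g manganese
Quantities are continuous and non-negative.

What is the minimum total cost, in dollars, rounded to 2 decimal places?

Let x1 = kg of ferrochrome, x2 = kg of cast iron scrap, x3 = kg of ferrosilicon, x4 = kg of ferromanganese.
Minimise 3.06x1 + 0.4x2 + 2.1x3 + 2.24x4 subject to:
  620x1 + 1x2 ≥ 1176   (chromium)
  78.3x1 + 33.6x2 + 0.9x3 + 71.3x4 ≥ 208.5   (carbon)
  32x1 + 21x2 + 675x3 + 9x4 ≥ 1145   (silicon)
  3x1 + 6x2 + 3x3 + 748x4 ≥ 951   (manganese)
  x1, x2, x3, x4 ≥ 0.
The optimal basis is {ferrochrome, ferrosilicon, ferromanganese}; cast iron scrap drops out. Binding constraints: chromium, silicon, manganese.
So ferrochrome = 1.897 kg, ferrosilicon = 1.59 kg, ferromanganese = 1.257 kg.
Objective = 3.06·1.897 + 2.1·1.59 + 2.24·1.257 = 11.9595.

$11.96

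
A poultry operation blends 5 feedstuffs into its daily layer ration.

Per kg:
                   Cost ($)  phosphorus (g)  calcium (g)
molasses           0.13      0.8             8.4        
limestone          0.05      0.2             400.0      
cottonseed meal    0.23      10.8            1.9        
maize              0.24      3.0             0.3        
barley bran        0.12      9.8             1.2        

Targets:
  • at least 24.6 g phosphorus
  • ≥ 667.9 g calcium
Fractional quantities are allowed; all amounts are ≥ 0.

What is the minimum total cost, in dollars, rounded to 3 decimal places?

$0.380

Let x1 = kg of molasses, x2 = kg of limestone, x3 = kg of cottonseed meal, x4 = kg of maize, x5 = kg of barley bran.
Minimise 0.13x1 + 0.05x2 + 0.23x3 + 0.24x4 + 0.12x5 subject to:
  0.8x1 + 0.2x2 + 10.8x3 + 3x4 + 9.8x5 ≥ 24.6   (phosphorus)
  8.4x1 + 400x2 + 1.9x3 + 0.3x4 + 1.2x5 ≥ 667.9   (calcium)
  x1, x2, x3, x4, x5 ≥ 0.
At the optimum only limestone, barley bran are positive (molasses, cottonseed meal, maize = 0). The phosphorus and calcium requirements are met with equality.
So limestone = 1.662 kg, barley bran = 2.476 kg.
Hence cost = 0.05·1.662 + 0.12·2.476 = $0.38022.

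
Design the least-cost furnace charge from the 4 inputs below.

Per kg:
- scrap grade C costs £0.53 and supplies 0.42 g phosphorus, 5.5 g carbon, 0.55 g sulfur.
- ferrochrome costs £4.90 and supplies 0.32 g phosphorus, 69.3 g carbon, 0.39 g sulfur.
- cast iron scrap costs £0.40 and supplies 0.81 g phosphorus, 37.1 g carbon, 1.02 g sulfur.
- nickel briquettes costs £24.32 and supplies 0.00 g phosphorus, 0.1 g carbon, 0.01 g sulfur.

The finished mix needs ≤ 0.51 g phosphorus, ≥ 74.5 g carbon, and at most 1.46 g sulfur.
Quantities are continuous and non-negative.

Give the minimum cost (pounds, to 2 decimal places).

£4.69

Set it up as a linear program. Let x1 = kg of scrap grade C, x2 = kg of ferrochrome, x3 = kg of cast iron scrap, x4 = kg of nickel briquettes.
Minimise 0.53x1 + 4.9x2 + 0.4x3 + 24.32x4 s.t.:
  0.42x1 + 0.32x2 + 0.81x3 ≤ 0.51   (phosphorus)
  5.5x1 + 69.3x2 + 37.1x3 + 0.1x4 ≥ 74.5   (carbon)
  0.55x1 + 0.39x2 + 1.02x3 + 0.01x4 ≤ 1.46   (sulfur)
  x1, x2, x3, x4 ≥ 0.
The cheapest feasible vertex uses only ferrochrome, cast iron scrap; scrap grade C, nickel briquettes are not used. The phosphorus and carbon requirements are met with equality.
Optimal quantities: ferrochrome = 0.9359 kg, cast iron scrap = 0.2599 kg.
Cost = 4.9·0.9359 + 0.4·0.2599 = 4.6899.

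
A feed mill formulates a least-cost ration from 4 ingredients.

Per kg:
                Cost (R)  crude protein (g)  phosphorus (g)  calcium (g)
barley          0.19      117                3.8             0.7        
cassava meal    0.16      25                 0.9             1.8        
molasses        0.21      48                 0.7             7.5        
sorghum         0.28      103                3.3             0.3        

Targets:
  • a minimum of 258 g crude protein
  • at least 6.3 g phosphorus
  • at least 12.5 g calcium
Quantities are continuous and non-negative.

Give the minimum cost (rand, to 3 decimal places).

R0.620

This is a linear program. Let x1 = kg of barley, x2 = kg of cassava meal, x3 = kg of molasses, x4 = kg of sorghum.
Minimise 0.19x1 + 0.16x2 + 0.21x3 + 0.28x4 s.t.:
  117x1 + 25x2 + 48x3 + 103x4 ≥ 258   (crude protein)
  3.8x1 + 0.9x2 + 0.7x3 + 3.3x4 ≥ 6.3   (phosphorus)
  0.7x1 + 1.8x2 + 7.5x3 + 0.3x4 ≥ 12.5   (calcium)
  x1, x2, x3, x4 ≥ 0.
The minimum-cost mix takes nothing from cassava meal, sorghum — only barley, molasses. There the crude protein and calcium constraints are tight.
So barley = 1.582 kg, molasses = 1.519 kg.
Cost = 0.19·1.582 + 0.21·1.519 = 0.61957.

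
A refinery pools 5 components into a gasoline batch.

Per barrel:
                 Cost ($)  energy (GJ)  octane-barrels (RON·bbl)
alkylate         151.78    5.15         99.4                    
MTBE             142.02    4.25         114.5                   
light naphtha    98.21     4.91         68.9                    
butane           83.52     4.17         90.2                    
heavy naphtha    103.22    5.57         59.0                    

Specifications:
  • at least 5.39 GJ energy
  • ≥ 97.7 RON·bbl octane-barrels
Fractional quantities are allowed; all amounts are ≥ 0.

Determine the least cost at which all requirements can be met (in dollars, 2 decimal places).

Let x1 = barrels of alkylate, x2 = barrels of MTBE, x3 = barrels of light naphtha, x4 = barrels of butane, x5 = barrels of heavy naphtha.
Minimize 151.78x1 + 142.02x2 + 98.21x3 + 83.52x4 + 103.22x5 subject to:
  5.15x1 + 4.25x2 + 4.91x3 + 4.17x4 + 5.57x5 ≥ 5.39   (energy)
  99.4x1 + 114.5x2 + 68.9x3 + 90.2x4 + 59x5 ≥ 97.7   (octane-barrels)
  x1, x2, x3, x4, x5 ≥ 0.
The minimum-cost mix takes nothing from alkylate, MTBE, light naphtha — only butane, heavy naphtha. There the energy and octane-barrels constraints are tight.
So butane = 0.8822 barrels, heavy naphtha = 0.3072 barrels.
Cost = 83.52·0.8822 + 103.22·0.3072 = 105.3905.

$105.39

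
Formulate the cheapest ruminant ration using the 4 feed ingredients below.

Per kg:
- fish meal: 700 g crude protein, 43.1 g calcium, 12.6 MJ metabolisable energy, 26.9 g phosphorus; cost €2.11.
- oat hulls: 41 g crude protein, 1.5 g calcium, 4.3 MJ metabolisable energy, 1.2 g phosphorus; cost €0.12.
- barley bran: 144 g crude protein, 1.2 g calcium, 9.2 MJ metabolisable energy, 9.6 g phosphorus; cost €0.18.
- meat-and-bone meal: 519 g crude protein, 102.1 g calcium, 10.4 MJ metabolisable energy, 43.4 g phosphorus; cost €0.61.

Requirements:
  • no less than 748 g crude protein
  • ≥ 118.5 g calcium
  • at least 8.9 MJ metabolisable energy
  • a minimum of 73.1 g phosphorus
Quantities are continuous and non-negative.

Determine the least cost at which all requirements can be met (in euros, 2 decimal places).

€1.03

Let x1 = kg of fish meal, x2 = kg of oat hulls, x3 = kg of barley bran, x4 = kg of meat-and-bone meal.
Minimize 2.11x1 + 0.12x2 + 0.18x3 + 0.61x4 with:
  700x1 + 41x2 + 144x3 + 519x4 ≥ 748   (crude protein)
  43.1x1 + 1.5x2 + 1.2x3 + 102.1x4 ≥ 118.5   (calcium)
  12.6x1 + 4.3x2 + 9.2x3 + 10.4x4 ≥ 8.9   (metabolisable energy)
  26.9x1 + 1.2x2 + 9.6x3 + 43.4x4 ≥ 73.1   (phosphorus)
  x1, x2, x3, x4 ≥ 0.
The optimal basis is {meat-and-bone meal}; fish meal, oat hulls, barley bran drop out. There the phosphorus constraint is tight.
Optimal quantities: meat-and-bone meal = 1.684 kg.
Objective = 0.61·1.684 = 1.0272.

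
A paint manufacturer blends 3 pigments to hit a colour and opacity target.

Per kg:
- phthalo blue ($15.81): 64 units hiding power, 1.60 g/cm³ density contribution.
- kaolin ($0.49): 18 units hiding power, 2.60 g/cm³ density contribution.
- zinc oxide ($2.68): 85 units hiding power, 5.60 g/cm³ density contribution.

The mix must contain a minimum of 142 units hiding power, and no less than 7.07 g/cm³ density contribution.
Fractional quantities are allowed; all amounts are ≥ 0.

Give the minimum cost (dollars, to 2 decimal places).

$3.87

Let x1 = kg of phthalo blue, x2 = kg of kaolin, x3 = kg of zinc oxide.
Minimise 15.81x1 + 0.49x2 + 2.68x3 with:
  64x1 + 18x2 + 85x3 ≥ 142   (hiding power)
  1.6x1 + 2.6x2 + 5.6x3 ≥ 7.07   (density contribution)
  x1, x2, x3 ≥ 0.
At the optimum only kaolin is positive (phthalo blue, zinc oxide = 0). Binding constraint: hiding power.
Optimal quantities: kaolin = 7.889 kg.
Hence cost = 0.49·7.889 = $3.8656.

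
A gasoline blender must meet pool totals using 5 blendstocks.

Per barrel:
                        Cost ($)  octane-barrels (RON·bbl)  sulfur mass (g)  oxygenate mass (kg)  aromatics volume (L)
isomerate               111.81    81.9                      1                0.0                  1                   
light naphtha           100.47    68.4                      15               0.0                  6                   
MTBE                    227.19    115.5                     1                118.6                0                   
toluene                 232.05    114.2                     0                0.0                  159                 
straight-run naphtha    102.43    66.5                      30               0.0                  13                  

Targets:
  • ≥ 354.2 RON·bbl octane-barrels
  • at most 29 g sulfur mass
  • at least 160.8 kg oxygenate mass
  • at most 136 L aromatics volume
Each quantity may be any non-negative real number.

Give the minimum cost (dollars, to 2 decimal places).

Treat it as an LP. Let x1 = barrels of isomerate, x2 = barrels of light naphtha, x3 = barrels of MTBE, x4 = barrels of toluene, x5 = barrels of straight-run naphtha.
min 111.81x1 + 100.47x2 + 227.19x3 + 232.05x4 + 102.43x5 with:
  81.9x1 + 68.4x2 + 115.5x3 + 114.2x4 + 66.5x5 ≥ 354.2   (octane-barrels)
  1x1 + 15x2 + 1x3 + 30x5 ≤ 29   (sulfur mass)
  118.6x3 ≥ 160.8   (oxygenate mass)
  1x1 + 6x2 + 159x4 + 13x5 ≤ 136   (aromatics volume)
  x1, x2, x3, x4, x5 ≥ 0.
At the optimum only isomerate, MTBE are positive (light naphtha, toluene, straight-run naphtha = 0). The octane-barrels and oxygenate mass requirements are met with equality.
That vertex is x1 = 2.41274, x3 = 1.35582.
Cost = 111.81·2.41274 + 227.19·1.35582 = 577.7972.

$577.80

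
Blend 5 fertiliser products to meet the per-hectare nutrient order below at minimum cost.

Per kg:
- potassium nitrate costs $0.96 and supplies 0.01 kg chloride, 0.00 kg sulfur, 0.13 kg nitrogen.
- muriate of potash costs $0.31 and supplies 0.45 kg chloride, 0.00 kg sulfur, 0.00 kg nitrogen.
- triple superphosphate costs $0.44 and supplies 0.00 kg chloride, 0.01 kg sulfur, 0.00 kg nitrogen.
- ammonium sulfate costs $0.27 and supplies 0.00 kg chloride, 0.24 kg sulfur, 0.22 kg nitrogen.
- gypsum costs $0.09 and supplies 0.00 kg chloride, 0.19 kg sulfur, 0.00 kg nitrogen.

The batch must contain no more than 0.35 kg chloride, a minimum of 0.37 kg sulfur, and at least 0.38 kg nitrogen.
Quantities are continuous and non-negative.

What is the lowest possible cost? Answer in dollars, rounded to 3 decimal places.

This is a linear program. Let x1 = kg of potassium nitrate, x2 = kg of muriate of potash, x3 = kg of triple superphosphate, x4 = kg of ammonium sulfate, x5 = kg of gypsum.
Minimise 0.96x1 + 0.31x2 + 0.44x3 + 0.27x4 + 0.09x5 with:
  0.01x1 + 0.45x2 ≤ 0.35   (chloride)
  0.01x3 + 0.24x4 + 0.19x5 ≥ 0.37   (sulfur)
  0.13x1 + 0.22x4 ≥ 0.38   (nitrogen)
  x1, x2, x3, x4, x5 ≥ 0.
At the optimum only ammonium sulfate is positive (potassium nitrate, muriate of potash, triple superphosphate, gypsum = 0). The nitrogen requirement is met with equality.
Optimal quantities: ammonium sulfate = 1.727 kg.
Total cost: 0.27·1.727 = 0.46629.

$0.466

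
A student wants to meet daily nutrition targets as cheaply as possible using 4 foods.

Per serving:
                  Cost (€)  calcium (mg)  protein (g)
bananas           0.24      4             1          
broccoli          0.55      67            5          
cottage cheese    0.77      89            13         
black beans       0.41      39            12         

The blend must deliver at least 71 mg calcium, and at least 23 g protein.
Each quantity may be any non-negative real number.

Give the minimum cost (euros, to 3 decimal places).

€0.786

Set it up as a linear program. Let x1 = servings of bananas, x2 = servings of broccoli, x3 = servings of cottage cheese, x4 = servings of black beans.
min 0.24x1 + 0.55x2 + 0.77x3 + 0.41x4 with:
  4x1 + 67x2 + 89x3 + 39x4 ≥ 71   (calcium)
  1x1 + 5x2 + 13x3 + 12x4 ≥ 23   (protein)
  x1, x2, x3, x4 ≥ 0.
The optimal basis is {black beans}; bananas, broccoli, cottage cheese drop out. The protein requirement is met with equality.
That vertex is x4 = 1.917.
Objective = 0.41·1.917 = 0.78597.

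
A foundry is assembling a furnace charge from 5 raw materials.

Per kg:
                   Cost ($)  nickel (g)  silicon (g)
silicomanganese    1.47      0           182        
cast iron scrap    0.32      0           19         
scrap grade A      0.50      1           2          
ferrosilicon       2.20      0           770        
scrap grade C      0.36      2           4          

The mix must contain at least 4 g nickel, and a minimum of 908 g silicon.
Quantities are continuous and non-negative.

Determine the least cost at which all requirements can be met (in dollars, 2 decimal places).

Set it up as a linear program. Let x1 = kg of silicomanganese, x2 = kg of cast iron scrap, x3 = kg of scrap grade A, x4 = kg of ferrosilicon, x5 = kg of scrap grade C.
min 1.47x1 + 0.32x2 + 0.5x3 + 2.2x4 + 0.36x5 subject to:
  1x3 + 2x5 ≥ 4   (nickel)
  182x1 + 19x2 + 2x3 + 770x4 + 4x5 ≥ 908   (silicon)
  x1, x2, x3, x4, x5 ≥ 0.
The optimal basis is {ferrosilicon, scrap grade C}; silicomanganese, cast iron scrap, scrap grade A drop out. Binding constraints: nickel and silicon.
Solving gives x4 = 1.169, x5 = 2.
Total cost: 2.2·1.169 + 0.36·2 = 3.2918.

$3.29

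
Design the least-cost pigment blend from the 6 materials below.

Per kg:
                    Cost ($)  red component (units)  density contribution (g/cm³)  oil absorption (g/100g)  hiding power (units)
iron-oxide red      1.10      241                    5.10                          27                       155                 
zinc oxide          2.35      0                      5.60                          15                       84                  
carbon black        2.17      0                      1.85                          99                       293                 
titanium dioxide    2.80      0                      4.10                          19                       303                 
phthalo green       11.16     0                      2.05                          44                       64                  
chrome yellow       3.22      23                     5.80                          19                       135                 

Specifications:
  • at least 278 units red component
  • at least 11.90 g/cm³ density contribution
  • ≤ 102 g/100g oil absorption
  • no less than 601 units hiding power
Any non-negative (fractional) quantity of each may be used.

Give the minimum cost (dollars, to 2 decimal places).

$4.32

This is a linear program. Let x1 = kg of iron-oxide red, x2 = kg of zinc oxide, x3 = kg of carbon black, x4 = kg of titanium dioxide, x5 = kg of phthalo green, x6 = kg of chrome yellow.
Minimise 1.1x1 + 2.35x2 + 2.17x3 + 2.8x4 + 11.16x5 + 3.22x6 s.t.:
  241x1 + 23x6 ≥ 278   (red component)
  5.1x1 + 5.6x2 + 1.85x3 + 4.1x4 + 2.05x5 + 5.8x6 ≥ 11.9   (density contribution)
  27x1 + 15x2 + 99x3 + 19x4 + 44x5 + 19x6 ≤ 102   (oil absorption)
  155x1 + 84x2 + 293x3 + 303x4 + 64x5 + 135x6 ≥ 601   (hiding power)
  x1, x2, x3, x4, x5, x6 ≥ 0.
At the optimum only iron-oxide red, titanium dioxide are positive (zinc oxide, carbon black, phthalo green, chrome yellow = 0). There the oil absorption and hiding power constraints are tight.
Optimal quantities: iron-oxide red = 3.722 kg, titanium dioxide = 0.07964 kg.
Total cost: 1.1·3.722 + 2.8·0.07964 = 4.3172.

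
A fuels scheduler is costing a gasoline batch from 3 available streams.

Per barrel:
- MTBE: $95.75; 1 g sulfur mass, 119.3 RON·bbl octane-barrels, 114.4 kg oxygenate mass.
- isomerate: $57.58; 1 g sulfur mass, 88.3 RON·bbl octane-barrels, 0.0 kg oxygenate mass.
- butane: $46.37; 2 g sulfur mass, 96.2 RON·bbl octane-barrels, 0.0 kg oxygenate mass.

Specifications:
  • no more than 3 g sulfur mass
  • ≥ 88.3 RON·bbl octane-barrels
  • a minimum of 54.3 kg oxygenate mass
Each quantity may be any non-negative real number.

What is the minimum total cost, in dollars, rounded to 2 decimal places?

Let x1 = barrels of MTBE, x2 = barrels of isomerate, x3 = barrels of butane.
Minimize 95.75x1 + 57.58x2 + 46.37x3 with:
  1x1 + 1x2 + 2x3 ≤ 3   (sulfur mass)
  119.3x1 + 88.3x2 + 96.2x3 ≥ 88.3   (octane-barrels)
  114.4x1 ≥ 54.3   (oxygenate mass)
  x1, x2, x3 ≥ 0.
At the optimum only MTBE, butane are positive (isomerate = 0). Binding constraints: octane-barrels and oxygenate mass.
Optimal quantities: MTBE = 0.4747 barrels, butane = 0.3293 barrels.
Objective = 95.75·0.4747 + 46.37·0.3293 = 60.7222.

$60.72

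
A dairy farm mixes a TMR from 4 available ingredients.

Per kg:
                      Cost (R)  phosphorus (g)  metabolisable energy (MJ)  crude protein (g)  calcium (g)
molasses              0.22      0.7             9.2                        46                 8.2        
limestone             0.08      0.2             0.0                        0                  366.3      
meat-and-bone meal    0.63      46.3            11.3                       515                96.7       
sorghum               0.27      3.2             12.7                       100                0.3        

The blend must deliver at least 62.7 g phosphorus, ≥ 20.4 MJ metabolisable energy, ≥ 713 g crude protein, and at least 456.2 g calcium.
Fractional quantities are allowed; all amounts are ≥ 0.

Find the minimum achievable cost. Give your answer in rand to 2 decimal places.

R1.02

This is a linear program. Let x1 = kg of molasses, x2 = kg of limestone, x3 = kg of meat-and-bone meal, x4 = kg of sorghum.
Minimise 0.22x1 + 0.08x2 + 0.63x3 + 0.27x4 subject to:
  0.7x1 + 0.2x2 + 46.3x3 + 3.2x4 ≥ 62.7   (phosphorus)
  9.2x1 + 11.3x3 + 12.7x4 ≥ 20.4   (metabolisable energy)
  46x1 + 515x3 + 100x4 ≥ 713   (crude protein)
  8.2x1 + 366.3x2 + 96.7x3 + 0.3x4 ≥ 456.2   (calcium)
  x1, x2, x3, x4 ≥ 0.
At the optimum only limestone, meat-and-bone meal, sorghum are positive (molasses = 0). The phosphorus, metabolisable energy, calcium requirements are met with equality.
Optimal quantities: limestone = 0.8965 kg, meat-and-bone meal = 1.321 kg, sorghum = 0.4313 kg.
Objective = 0.08·0.8965 + 0.63·1.321 + 0.27·0.4313 = 1.0204.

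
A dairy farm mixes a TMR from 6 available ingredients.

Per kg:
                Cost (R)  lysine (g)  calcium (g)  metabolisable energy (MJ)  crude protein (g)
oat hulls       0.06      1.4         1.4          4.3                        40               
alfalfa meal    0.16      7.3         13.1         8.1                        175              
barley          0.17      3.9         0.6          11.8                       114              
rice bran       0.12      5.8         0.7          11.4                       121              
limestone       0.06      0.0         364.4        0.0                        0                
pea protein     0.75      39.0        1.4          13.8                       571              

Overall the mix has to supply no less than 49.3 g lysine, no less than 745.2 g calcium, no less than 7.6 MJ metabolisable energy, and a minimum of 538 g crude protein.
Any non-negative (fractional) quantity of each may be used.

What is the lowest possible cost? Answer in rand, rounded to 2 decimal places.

R1.07

Treat it as an LP. Let x1 = kg of oat hulls, x2 = kg of alfalfa meal, x3 = kg of barley, x4 = kg of rice bran, x5 = kg of limestone, x6 = kg of pea protein.
Minimize 0.06x1 + 0.16x2 + 0.17x3 + 0.12x4 + 0.06x5 + 0.75x6 with:
  1.4x1 + 7.3x2 + 3.9x3 + 5.8x4 + 39x6 ≥ 49.3   (lysine)
  1.4x1 + 13.1x2 + 0.6x3 + 0.7x4 + 364.4x5 + 1.4x6 ≥ 745.2   (calcium)
  4.3x1 + 8.1x2 + 11.8x3 + 11.4x4 + 13.8x6 ≥ 7.6   (metabolisable energy)
  40x1 + 175x2 + 114x3 + 121x4 + 571x6 ≥ 538   (crude protein)
  x1, x2, x3, x4, x5, x6 ≥ 0.
At the optimum only limestone, pea protein are positive (oat hulls, alfalfa meal, barley, rice bran = 0). Binding constraints: lysine and calcium.
That vertex is x5 = 2.04, x6 = 1.264.
Objective = 0.06·2.04 + 0.75·1.264 = 1.0704.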